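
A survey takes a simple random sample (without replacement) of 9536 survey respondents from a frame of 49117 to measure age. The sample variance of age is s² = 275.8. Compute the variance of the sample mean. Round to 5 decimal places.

Under SRS without replacement, Var(ȳ) = (1 − f)·s²/n with f = n/N = 9536/49117 = 0.19414867.
Var(ȳ) = (1 − 0.19414867)·275.8/9536 = 0.80585133·0.02892198 = 0.023306816.

0.02331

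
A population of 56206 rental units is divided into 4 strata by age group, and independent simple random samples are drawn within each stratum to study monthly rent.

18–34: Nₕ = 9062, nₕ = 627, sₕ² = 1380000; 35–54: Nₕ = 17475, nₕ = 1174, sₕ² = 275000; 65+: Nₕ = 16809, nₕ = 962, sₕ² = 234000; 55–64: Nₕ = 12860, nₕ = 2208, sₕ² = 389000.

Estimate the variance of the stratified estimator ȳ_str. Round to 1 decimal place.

Var(ȳ_str) = Σₕ Wₕ²(1 − fₕ)sₕ²/nₕ with Wₕ = Nₕ/N, N = 56206.
18–34: Wₕ = 0.16122834; term = 0.16122834²·(1 − 0.06919002)·1380000/627 = 53.25438.
35–54: Wₕ = 0.31090987; term = 0.31090987²·(1 − 0.06718169)·275000/1174 = 21.121788.
65+: Wₕ = 0.29906060; term = 0.29906060²·(1 − 0.05723125)·234000/962 = 20.509939.
55–64: Wₕ = 0.22880120; term = 0.22880120²·(1 − 0.17169518)·389000/2208 = 7.6393657.
Sum = 102.52547.

102.5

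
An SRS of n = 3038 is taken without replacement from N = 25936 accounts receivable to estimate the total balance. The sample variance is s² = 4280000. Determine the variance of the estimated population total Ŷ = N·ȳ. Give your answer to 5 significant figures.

8.3667 × 10^11

Var(Ŷ) = N²·Var(ȳ) = N²·(1 − n/N)·s²/n.
f = 3038/25936 = 0.11713448; Var(ȳ) = 0.88286552·4280000/3038 = 1243.8.
Var(Ŷ) = 25936² · 1243.8 = 8.3667453 × 10^11.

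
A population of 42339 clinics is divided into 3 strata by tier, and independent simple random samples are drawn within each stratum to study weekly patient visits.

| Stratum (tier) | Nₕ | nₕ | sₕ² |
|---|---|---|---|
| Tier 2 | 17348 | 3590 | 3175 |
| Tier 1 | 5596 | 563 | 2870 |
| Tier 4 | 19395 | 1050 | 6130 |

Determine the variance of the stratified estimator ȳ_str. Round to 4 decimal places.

1.3566

Var(ȳ_str) = Σₕ Wₕ²(1 − fₕ)sₕ²/nₕ with Wₕ = Nₕ/N, N = 42339.
Tier 2: Wₕ = 0.40974043; term = 0.40974043²·(1 − 0.20694028)·3175/3590 = 0.11775322.
Tier 1: Wₕ = 0.13217128; term = 0.13217128²·(1 − 0.10060758)·2870/563 = 0.08009344.
Tier 4: Wₕ = 0.45808829; term = 0.45808829²·(1 − 0.05413766)·6130/1050 = 1.1587706.
Sum = 1.3566173.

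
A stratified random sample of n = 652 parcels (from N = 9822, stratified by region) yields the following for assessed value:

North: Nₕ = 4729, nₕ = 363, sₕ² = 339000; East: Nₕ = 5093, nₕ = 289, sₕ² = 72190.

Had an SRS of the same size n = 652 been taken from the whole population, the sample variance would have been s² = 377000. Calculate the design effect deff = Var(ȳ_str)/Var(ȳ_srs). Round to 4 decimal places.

Var(ȳ_str) = Σ Wₕ²(1−fₕ)sₕ²/nₕ with Wₕ = Nₕ/9822:
  North: (4729/9822)²·(1−363/4729)·339000/363 = 199.86938
  East: (5093/9822)²·(1−289/5093)·72190/289 = 63.35137
  → Var(ȳ_str) = 263.22075.
Var(ȳ_srs) = (1 − 652/9822)·377000/652 = 539.83764.
deff = 263.22075 / 539.83764 = 0.4876.

0.4876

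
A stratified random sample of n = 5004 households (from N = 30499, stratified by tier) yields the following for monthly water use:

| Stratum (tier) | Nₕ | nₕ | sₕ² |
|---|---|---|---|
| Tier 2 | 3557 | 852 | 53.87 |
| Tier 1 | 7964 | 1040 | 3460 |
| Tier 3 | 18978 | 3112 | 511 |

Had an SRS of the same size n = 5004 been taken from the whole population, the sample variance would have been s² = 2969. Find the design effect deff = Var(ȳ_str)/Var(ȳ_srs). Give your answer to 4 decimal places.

Var(ȳ_str) = Σ Wₕ²(1−fₕ)sₕ²/nₕ with Wₕ = Nₕ/30499:
  Tier 2: (3557/30499)²·(1−852/3557)·53.87/852 = 6.5401441 × 10^-4
  Tier 1: (7964/30499)²·(1−1040/7964)·3460/1040 = 0.19722405
  Tier 3: (18978/30499)²·(1−3112/18978)·511/3112 = 0.053153027
  → Var(ȳ_str) = 0.25103109.
Var(ȳ_srs) = (1 − 5004/30499)·2969/5004 = 0.49597789.
deff = 0.25103109 / 0.49597789 = 0.5061.

0.5061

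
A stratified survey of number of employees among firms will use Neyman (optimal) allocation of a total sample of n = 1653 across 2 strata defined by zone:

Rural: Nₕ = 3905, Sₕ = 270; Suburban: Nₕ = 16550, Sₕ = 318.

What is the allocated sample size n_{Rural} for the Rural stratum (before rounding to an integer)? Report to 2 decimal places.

275.89

Neyman allocation: nₕ = n·NₕSₕ / Σⱼ NⱼSⱼ.
Σ NⱼSⱼ = 3905·270 + 16550·318 = 6.31725 × 10^6.
n_{Rural} = 1653·3905·270 / (6.31725 × 10^6) = 275.89.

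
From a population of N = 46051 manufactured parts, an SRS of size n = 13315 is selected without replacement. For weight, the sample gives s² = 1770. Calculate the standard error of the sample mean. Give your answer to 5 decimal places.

0.30740

Under SRS without replacement, Var(ȳ) = (1 − f)·s²/n with f = n/N = 13315/46051 = 0.28913596.
Var(ȳ) = (1 − 0.28913596)·1770/13315 = 0.71086404·0.13293278 = 0.094497135.
SE(ȳ) = √(0.094497135) = 0.30740.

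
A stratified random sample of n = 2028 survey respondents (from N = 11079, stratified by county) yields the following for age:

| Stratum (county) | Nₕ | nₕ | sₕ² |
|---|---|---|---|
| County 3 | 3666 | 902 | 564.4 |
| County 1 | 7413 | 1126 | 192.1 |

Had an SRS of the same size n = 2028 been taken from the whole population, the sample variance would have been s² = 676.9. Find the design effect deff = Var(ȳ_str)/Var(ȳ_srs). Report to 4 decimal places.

Var(ȳ_str) = Σ Wₕ²(1−fₕ)sₕ²/nₕ with Wₕ = Nₕ/11079:
  County 3: (3666/11079)²·(1−902/3666)·564.4/902 = 0.0516547
  County 1: (7413/11079)²·(1−1126/7413)·192.1/1126 = 0.064777668
  → Var(ȳ_str) = 0.11643237.
Var(ȳ_srs) = (1 − 2028/11079)·676.9/2028 = 0.27267955.
deff = 0.11643237 / 0.27267955 = 0.4270.

0.4270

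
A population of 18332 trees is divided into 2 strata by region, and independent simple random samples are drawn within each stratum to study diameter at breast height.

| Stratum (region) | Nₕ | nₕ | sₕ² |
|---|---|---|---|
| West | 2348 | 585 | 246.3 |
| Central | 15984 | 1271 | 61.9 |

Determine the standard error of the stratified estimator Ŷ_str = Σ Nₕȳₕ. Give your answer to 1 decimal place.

3632.7

Var(Ŷ_str) = Σₕ Nₕ²(1 − fₕ)sₕ²/nₕ.
West: 2348²·(1 − 585/2348)·246.3/585 = 1.7428457 × 10^6.
Central: 15984²·(1 − 1271/15984)·61.9/1271 = 1.1453331 × 10^7.
Sum = 1.3196177 × 10^7.
SE = √(1.3196177 × 10^7) = 3632.7.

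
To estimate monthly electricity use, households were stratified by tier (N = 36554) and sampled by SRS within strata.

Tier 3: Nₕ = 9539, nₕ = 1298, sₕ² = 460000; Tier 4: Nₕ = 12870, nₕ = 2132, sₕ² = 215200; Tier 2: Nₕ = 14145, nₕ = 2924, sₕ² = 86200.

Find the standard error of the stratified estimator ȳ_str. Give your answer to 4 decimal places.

5.8984

Var(ȳ_str) = Σₕ Wₕ²(1 − fₕ)sₕ²/nₕ with Wₕ = Nₕ/N, N = 36554.
Tier 3: Wₕ = 0.26095639; term = 0.26095639²·(1 − 0.13607296)·460000/1298 = 20.849521.
Tier 4: Wₕ = 0.35208185; term = 0.35208185²·(1 − 0.16565657)·215200/2132 = 10.43968.
Tier 2: Wₕ = 0.38696176; term = 0.38696176²·(1 − 0.20671615)·86200/2924 = 3.5018263.
Sum = 34.791027.
SE = √(34.791027) = 5.8984.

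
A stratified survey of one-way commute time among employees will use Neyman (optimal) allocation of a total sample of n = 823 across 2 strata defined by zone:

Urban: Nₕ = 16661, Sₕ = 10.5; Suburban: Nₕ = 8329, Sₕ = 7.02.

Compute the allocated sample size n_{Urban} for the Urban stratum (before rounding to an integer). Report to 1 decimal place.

616.8

Neyman allocation: nₕ = n·NₕSₕ / Σⱼ NⱼSⱼ.
Σ NⱼSⱼ = 16661·10.5 + 8329·7.02 = 233410.08.
n_{Urban} = 823·16661·10.5 / 233410.08 = 616.8.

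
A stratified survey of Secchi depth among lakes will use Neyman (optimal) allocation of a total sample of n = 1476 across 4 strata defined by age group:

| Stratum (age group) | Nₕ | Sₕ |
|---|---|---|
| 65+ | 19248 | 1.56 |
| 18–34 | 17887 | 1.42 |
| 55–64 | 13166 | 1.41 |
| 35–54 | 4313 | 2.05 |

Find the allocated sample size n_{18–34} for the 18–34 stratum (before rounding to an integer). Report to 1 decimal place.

452.6

Neyman allocation: nₕ = n·NₕSₕ / Σⱼ NⱼSⱼ.
Σ NⱼSⱼ = 19248·1.56 + 17887·1.42 + 13166·1.41 + 4313·2.05 = 82832.13.
n_{18–34} = 1476·17887·1.42 / 82832.13 = 452.6.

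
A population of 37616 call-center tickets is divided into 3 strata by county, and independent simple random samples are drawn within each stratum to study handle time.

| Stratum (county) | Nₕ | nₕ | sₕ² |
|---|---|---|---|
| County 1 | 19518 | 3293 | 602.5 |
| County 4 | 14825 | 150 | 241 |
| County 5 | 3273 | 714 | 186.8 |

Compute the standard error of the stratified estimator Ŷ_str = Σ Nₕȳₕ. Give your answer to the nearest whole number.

20240

Var(Ŷ_str) = Σₕ Nₕ²(1 − fₕ)sₕ²/nₕ.
County 1: 19518²·(1 − 3293/19518)·602.5/3293 = 5.7940914 × 10^7.
County 4: 14825²·(1 − 150/14825)·241/150 = 3.4954138 × 10^8.
County 5: 3273²·(1 − 714/3273)·186.8/714 = 2.1912652 × 10^6.
Sum = 4.0967356 × 10^8.
SE = √(4.0967356 × 10^8) = 20240.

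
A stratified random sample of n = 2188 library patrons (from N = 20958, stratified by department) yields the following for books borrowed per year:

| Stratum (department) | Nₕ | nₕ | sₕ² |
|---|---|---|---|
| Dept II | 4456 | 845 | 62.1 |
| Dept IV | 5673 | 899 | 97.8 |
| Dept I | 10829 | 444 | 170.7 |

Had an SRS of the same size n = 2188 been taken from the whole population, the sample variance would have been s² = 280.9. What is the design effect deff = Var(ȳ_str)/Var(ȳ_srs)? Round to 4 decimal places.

0.9379

Var(ȳ_str) = Σ Wₕ²(1−fₕ)sₕ²/nₕ with Wₕ = Nₕ/20958:
  Dept II: (4456/20958)²·(1−845/4456)·62.1/845 = 0.0026922035
  Dept IV: (5673/20958)²·(1−899/5673)·97.8/899 = 0.0067077163
  Dept I: (10829/20958)²·(1−444/10829)·170.7/444 = 0.098434136
  → Var(ȳ_str) = 0.10783406.
Var(ȳ_srs) = (1 − 2188/20958)·280.9/2188 = 0.11497909.
deff = 0.10783406 / 0.11497909 = 0.9379.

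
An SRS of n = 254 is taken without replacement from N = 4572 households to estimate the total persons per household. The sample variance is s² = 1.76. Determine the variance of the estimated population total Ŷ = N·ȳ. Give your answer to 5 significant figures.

136790

Var(Ŷ) = N²·Var(ȳ) = N²·(1 − n/N)·s²/n.
f = 254/4572 = 0.05555556; Var(ȳ) = 0.94444444·1.76/254 = 0.006544182.
Var(Ŷ) = 4572² · 0.006544182 = 136794.24.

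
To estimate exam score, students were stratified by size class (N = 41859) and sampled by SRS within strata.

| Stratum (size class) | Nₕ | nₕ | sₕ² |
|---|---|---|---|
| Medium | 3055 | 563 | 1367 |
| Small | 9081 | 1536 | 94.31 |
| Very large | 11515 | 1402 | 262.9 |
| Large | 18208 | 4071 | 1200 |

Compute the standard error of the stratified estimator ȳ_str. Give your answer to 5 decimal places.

0.26214

Var(ȳ_str) = Σₕ Wₕ²(1 − fₕ)sₕ²/nₕ with Wₕ = Nₕ/N, N = 41859.
Medium: Wₕ = 0.07298311; term = 0.07298311²·(1 − 0.18428805)·1367/563 = 0.010549738.
Small: Wₕ = 0.21694259; term = 0.21694259²·(1 − 0.16914437)·94.31/1536 = 0.0024009425.
Very large: Wₕ = 0.27509018; term = 0.27509018²·(1 − 0.12175423)·262.9/1402 = 0.012462605.
Large: Wₕ = 0.43498411; term = 0.43498411²·(1 − 0.22358304)·1200/4071 = 0.043303395.
Sum = 0.068716681.
SE = √(0.068716681) = 0.26214.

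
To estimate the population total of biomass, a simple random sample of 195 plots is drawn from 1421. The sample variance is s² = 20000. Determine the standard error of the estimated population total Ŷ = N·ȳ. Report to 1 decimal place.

13367.2

Var(Ŷ) = N²·Var(ȳ) = N²·(1 − n/N)·s²/n.
f = 195/1421 = 0.13722730; Var(ȳ) = 0.86277270·20000/195 = 88.489507.
Var(Ŷ) = 1421² · 88.489507 = 1.7868164 × 10^8.
SE(Ŷ) = √(1.7868164 × 10^8) = 13367.2.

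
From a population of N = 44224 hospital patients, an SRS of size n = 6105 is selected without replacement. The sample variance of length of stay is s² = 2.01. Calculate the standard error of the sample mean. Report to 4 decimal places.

Under SRS without replacement, Var(ȳ) = (1 − f)·s²/n with f = n/N = 6105/44224 = 0.13804721.
Var(ȳ) = (1 − 0.13804721)·2.01/6105 = 0.86195279·3.2923833 × 10^-4 = 2.837879 × 10^-4.
SE(ȳ) = √(2.837879 × 10^-4) = 0.0168.

0.0168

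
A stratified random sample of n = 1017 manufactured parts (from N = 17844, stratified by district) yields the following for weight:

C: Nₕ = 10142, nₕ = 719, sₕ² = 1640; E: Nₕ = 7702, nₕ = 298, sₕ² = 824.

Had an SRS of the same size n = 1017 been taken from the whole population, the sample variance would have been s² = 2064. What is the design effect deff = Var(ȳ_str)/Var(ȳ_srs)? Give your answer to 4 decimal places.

0.6165

Var(ȳ_str) = Σ Wₕ²(1−fₕ)sₕ²/nₕ with Wₕ = Nₕ/17844:
  C: (10142/17844)²·(1−719/10142)·1640/719 = 0.68461014
  E: (7702/17844)²·(1−298/7702)·824/298 = 0.49521802
  → Var(ȳ_str) = 1.1798282.
Var(ȳ_srs) = (1 − 1017/17844)·2064/1017 = 1.9138294.
deff = 1.1798282 / 1.9138294 = 0.6165.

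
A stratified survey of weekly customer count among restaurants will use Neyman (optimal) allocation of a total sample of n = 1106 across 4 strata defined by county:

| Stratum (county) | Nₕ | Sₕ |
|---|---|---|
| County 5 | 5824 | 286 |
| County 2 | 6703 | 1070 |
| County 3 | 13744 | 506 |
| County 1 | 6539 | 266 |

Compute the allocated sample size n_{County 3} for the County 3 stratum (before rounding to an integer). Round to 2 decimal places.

Neyman allocation: nₕ = n·NₕSₕ / Σⱼ NⱼSⱼ.
Σ NⱼSⱼ = 5824·286 + 6703·1070 + 13744·506 + 6539·266 = 1.7531712 × 10^7.
n_{County 3} = 1106·13744·506 / (1.7531712 × 10^7) = 438.73.

438.73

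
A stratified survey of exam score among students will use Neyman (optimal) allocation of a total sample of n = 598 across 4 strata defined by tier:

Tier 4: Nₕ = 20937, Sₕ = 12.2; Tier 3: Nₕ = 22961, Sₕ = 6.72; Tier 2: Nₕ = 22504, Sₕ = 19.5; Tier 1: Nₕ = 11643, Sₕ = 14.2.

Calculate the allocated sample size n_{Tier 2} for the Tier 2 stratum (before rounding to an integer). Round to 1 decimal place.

258.8

Neyman allocation: nₕ = n·NₕSₕ / Σⱼ NⱼSⱼ.
Σ NⱼSⱼ = 20937·12.2 + 22961·6.72 + 22504·19.5 + 11643·14.2 = 1.0138879 × 10^6.
n_{Tier 2} = 598·22504·19.5 / (1.0138879 × 10^6) = 258.8.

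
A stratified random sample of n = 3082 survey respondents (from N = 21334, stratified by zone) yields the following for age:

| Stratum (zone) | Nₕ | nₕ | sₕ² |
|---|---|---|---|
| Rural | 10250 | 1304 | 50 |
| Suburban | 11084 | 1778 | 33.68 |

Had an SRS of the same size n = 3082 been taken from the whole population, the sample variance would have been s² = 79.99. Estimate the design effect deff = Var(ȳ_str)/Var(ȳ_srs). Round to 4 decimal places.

0.5412

Var(ȳ_str) = Σ Wₕ²(1−fₕ)sₕ²/nₕ with Wₕ = Nₕ/21334:
  Rural: (10250/21334)²·(1−1304/10250)·50/1304 = 0.0077250374
  Suburban: (11084/21334)²·(1−1778/11084)·33.68/1778 = 0.0042929449
  → Var(ȳ_str) = 0.012017982.
Var(ȳ_srs) = (1 − 3082/21334)·79.99/3082 = 0.022204512.
deff = 0.012017982 / 0.022204512 = 0.5412.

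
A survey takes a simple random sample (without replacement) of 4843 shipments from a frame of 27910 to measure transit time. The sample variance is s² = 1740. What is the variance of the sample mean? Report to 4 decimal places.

Under SRS without replacement, Var(ȳ) = (1 − f)·s²/n with f = n/N = 4843/27910 = 0.17352204.
Var(ȳ) = (1 − 0.17352204)·1740/4843 = 0.82647796·0.35928144 = 0.29693819.

0.2969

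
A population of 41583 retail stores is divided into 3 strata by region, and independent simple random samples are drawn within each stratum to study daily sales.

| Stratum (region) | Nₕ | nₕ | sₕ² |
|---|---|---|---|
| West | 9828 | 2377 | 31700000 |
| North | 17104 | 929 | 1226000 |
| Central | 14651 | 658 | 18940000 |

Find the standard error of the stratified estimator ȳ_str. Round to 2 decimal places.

Var(ȳ_str) = Σₕ Wₕ²(1 − fₕ)sₕ²/nₕ with Wₕ = Nₕ/N, N = 41583.
West: Wₕ = 0.23634658; term = 0.23634658²·(1 − 0.24185999)·31700000/2377 = 564.7785.
North: Wₕ = 0.41132193; term = 0.41132193²·(1 − 0.05431478)·1226000/929 = 211.14709.
Central: Wₕ = 0.35233148; term = 0.35233148²·(1 − 0.04491161)·18940000/658 = 3412.7191.
Sum = 4188.6447.
SE = √(4188.6447) = 64.72.

64.72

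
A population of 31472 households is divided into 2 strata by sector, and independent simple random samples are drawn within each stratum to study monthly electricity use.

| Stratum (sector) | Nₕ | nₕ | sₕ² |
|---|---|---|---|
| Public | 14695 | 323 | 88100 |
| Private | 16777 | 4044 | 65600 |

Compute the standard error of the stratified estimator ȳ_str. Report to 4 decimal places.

7.8522

Var(ȳ_str) = Σₕ Wₕ²(1 − fₕ)sₕ²/nₕ with Wₕ = Nₕ/N, N = 31472.
Public: Wₕ = 0.46692298; term = 0.46692298²·(1 − 0.02198027)·88100/323 = 58.158273.
Private: Wₕ = 0.53307702; term = 0.53307702²·(1 − 0.24104429)·65600/4044 = 3.4985578.
Sum = 61.656831.
SE = √(61.656831) = 7.8522.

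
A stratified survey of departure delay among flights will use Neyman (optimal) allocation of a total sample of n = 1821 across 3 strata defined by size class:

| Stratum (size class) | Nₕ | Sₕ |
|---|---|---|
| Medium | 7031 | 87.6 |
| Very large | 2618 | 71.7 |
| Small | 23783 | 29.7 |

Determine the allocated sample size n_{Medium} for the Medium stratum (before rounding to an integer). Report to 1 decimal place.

Neyman allocation: nₕ = n·NₕSₕ / Σⱼ NⱼSⱼ.
Σ NⱼSⱼ = 7031·87.6 + 2618·71.7 + 23783·29.7 = 1.5099813 × 10^6.
n_{Medium} = 1821·7031·87.6 / (1.5099813 × 10^6) = 742.8.

742.8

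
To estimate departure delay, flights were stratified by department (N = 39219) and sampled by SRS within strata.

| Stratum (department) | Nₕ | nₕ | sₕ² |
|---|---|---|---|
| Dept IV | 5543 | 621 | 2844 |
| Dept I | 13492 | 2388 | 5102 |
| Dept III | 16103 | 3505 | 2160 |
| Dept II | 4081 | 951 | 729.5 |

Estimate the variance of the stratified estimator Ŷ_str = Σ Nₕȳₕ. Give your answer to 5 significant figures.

Var(Ŷ_str) = Σₕ Nₕ²(1 − fₕ)sₕ²/nₕ.
Dept IV: 5543²·(1 − 621/5543)·2844/621 = 1.2494661 × 10^8.
Dept I: 13492²·(1 − 2388/13492)·5102/2388 = 3.2008249 × 10^8.
Dept III: 16103²·(1 − 3505/16103)·2160/3505 = 1.2501845 × 10^8.
Dept II: 4081²·(1 − 951/4081)·729.5/951 = 9.7984123 × 10^6.
Sum = 5.7984596 × 10^8.

5.7985 × 10^8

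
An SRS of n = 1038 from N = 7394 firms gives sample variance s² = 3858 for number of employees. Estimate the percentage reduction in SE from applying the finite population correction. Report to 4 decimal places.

f = n/N = 1038/7394 = 0.14038410.
SE_no-fpc = √(s²/n) = 1.9278908; SE_fpc = √((1−f)s²/n) = 1.7874531.
Ratio = √(1−f) = 0.92715474. Reduction = 100·(1 − 0.92715474) = 7.2845%.

7.2845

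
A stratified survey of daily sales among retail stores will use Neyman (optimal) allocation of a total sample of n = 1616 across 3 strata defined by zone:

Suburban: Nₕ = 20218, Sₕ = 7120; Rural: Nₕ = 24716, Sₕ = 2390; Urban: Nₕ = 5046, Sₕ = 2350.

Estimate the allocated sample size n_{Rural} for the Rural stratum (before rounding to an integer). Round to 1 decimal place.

Neyman allocation: nₕ = n·NₕSₕ / Σⱼ NⱼSⱼ.
Σ NⱼSⱼ = 20218·7120 + 24716·2390 + 5046·2350 = 2.148815 × 10^8.
n_{Rural} = 1616·24716·2390 / (2.148815 × 10^8) = 444.2.

444.2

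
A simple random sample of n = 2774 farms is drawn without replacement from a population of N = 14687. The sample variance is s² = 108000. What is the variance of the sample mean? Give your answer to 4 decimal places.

31.5795

Under SRS without replacement, Var(ȳ) = (1 − f)·s²/n with f = n/N = 2774/14687 = 0.18887451.
Var(ȳ) = (1 − 0.18887451)·108000/2774 = 0.81112549·38.932949 = 31.579507.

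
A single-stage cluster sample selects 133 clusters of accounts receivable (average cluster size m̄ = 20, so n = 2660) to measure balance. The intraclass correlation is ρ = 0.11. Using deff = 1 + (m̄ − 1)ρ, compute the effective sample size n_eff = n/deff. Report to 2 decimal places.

deff = 1 + (20 − 1)·0.11 = 1 + 2.09 = 3.09.
n_eff = 2660 / 3.09 = 860.84.

860.84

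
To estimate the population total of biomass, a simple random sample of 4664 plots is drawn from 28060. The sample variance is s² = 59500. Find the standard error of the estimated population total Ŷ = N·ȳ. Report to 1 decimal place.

Var(Ŷ) = N²·Var(ȳ) = N²·(1 − n/N)·s²/n.
f = 4664/28060 = 0.16621525; Var(ȳ) = 0.83378475·59500/4664 = 10.636834.
Var(Ŷ) = 28060² · 10.636834 = 8.3750559 × 10^9.
SE(Ŷ) = √(8.3750559 × 10^9) = 91515.3.

91515.3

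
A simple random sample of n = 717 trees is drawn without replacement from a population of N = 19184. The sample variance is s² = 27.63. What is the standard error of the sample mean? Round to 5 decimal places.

Under SRS without replacement, Var(ȳ) = (1 − f)·s²/n with f = n/N = 717/19184 = 0.03737490.
Var(ȳ) = (1 − 0.03737490)·27.63/717 = 0.96262510·0.038535565 = 0.037095302.
SE(ȳ) = √(0.037095302) = 0.19260.

0.19260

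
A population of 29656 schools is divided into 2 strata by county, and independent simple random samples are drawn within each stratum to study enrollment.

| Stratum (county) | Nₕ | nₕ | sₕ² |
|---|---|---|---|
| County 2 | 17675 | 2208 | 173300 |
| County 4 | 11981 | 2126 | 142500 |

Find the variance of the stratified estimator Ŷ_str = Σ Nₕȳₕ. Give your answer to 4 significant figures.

Var(Ŷ_str) = Σₕ Nₕ²(1 − fₕ)sₕ²/nₕ.
County 2: 17675²·(1 − 2208/17675)·173300/2208 = 2.1456802 × 10^10.
County 4: 11981²·(1 − 2126/11981)·142500/2126 = 7.9140958 × 10^9.
Sum = 2.9370898 × 10^10.

2.937 × 10^10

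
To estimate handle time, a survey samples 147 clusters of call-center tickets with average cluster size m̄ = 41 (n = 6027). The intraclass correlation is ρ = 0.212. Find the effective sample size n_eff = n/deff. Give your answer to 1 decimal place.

deff = 1 + (41 − 1)·0.212 = 1 + 8.48 = 9.48.
n_eff = 6027 / 9.48 = 635.8.

635.8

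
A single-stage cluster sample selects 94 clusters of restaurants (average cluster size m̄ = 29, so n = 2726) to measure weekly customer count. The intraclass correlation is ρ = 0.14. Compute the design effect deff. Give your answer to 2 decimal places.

4.92

deff = 1 + (29 − 1)·0.14 = 1 + 3.92 = 4.92.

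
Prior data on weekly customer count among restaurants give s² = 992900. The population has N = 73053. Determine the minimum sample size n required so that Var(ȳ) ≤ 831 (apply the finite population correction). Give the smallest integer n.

Without fpc, n₀ = s²/D = 992900/831 = 1194.8255.
With fpc, (1 − n/N)·s²/n ≤ D requires n ≥ n₀/(1 + n₀/N) = 1194.8255/(1 + 1194.8255/73053) = 1175.5979.
Rounding up, n = 1176.

1176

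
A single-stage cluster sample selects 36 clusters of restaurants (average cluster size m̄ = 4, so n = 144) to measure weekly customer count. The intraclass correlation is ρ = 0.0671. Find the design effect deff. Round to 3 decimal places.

deff = 1 + (4 − 1)·0.0671 = 1 + 0.2013 = 1.2013.

1.201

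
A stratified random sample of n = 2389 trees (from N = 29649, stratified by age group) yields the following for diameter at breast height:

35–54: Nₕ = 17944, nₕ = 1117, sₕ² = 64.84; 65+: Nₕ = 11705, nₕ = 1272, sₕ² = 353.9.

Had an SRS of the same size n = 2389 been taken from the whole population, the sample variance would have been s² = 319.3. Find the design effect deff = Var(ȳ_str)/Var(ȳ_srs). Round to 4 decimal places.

Var(ȳ_str) = Σ Wₕ²(1−fₕ)sₕ²/nₕ with Wₕ = Nₕ/29649:
  35–54: (17944/29649)²·(1−1117/17944)·64.84/1117 = 0.019938647
  65+: (11705/29649)²·(1−1272/11705)·353.9/1272 = 0.038650399
  → Var(ȳ_str) = 0.058589046.
Var(ȳ_srs) = (1 − 2389/29649)·319.3/2389 = 0.12288491.
deff = 0.058589046 / 0.12288491 = 0.4768.

0.4768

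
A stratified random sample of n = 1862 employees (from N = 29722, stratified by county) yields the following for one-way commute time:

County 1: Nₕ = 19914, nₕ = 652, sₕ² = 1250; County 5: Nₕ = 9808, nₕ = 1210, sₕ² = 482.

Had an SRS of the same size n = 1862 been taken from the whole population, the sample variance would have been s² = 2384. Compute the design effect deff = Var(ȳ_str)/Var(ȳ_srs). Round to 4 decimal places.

0.7253

Var(ȳ_str) = Σ Wₕ²(1−fₕ)sₕ²/nₕ with Wₕ = Nₕ/29722:
  County 1: (19914/29722)²·(1−652/19914)·1250/652 = 0.83246549
  County 5: (9808/29722)²·(1−1210/9808)·482/1210 = 0.038026251
  → Var(ȳ_str) = 0.87049174.
Var(ȳ_srs) = (1 − 1862/29722)·2384/1862 = 1.2001338.
deff = 0.87049174 / 1.2001338 = 0.7253.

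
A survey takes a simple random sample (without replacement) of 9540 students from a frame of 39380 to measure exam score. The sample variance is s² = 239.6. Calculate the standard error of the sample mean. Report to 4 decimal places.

Under SRS without replacement, Var(ȳ) = (1 − f)·s²/n with f = n/N = 9540/39380 = 0.24225495.
Var(ȳ) = (1 − 0.24225495)·239.6/9540 = 0.75774505·0.025115304 = 0.019030997.
SE(ȳ) = √(0.019030997) = 0.1380.

0.1380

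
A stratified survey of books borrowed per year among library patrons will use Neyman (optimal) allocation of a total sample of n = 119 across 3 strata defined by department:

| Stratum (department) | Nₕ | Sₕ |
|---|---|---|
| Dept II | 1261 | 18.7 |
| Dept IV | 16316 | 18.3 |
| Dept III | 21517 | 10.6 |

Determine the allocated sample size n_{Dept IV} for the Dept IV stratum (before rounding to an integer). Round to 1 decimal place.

64.6

Neyman allocation: nₕ = n·NₕSₕ / Σⱼ NⱼSⱼ.
Σ NⱼSⱼ = 1261·18.7 + 16316·18.3 + 21517·10.6 = 550243.7.
n_{Dept IV} = 119·16316·18.3 / 550243.7 = 64.6.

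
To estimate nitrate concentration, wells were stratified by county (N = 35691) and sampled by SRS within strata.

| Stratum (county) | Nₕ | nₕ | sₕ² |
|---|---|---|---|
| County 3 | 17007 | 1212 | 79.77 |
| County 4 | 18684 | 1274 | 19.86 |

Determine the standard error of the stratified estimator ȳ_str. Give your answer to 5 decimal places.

0.13364

Var(ȳ_str) = Σₕ Wₕ²(1 − fₕ)sₕ²/nₕ with Wₕ = Nₕ/N, N = 35691.
County 3: Wₕ = 0.47650668; term = 0.47650668²·(1 − 0.07126477)·79.77/1212 = 0.013879278.
County 4: Wₕ = 0.52349332; term = 0.52349332²·(1 − 0.06818668)·19.86/1274 = 0.0039807143.
Sum = 0.017859992.
SE = √(0.017859992) = 0.13364.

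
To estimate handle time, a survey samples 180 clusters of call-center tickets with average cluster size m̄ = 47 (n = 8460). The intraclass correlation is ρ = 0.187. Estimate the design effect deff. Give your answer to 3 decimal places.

9.602

deff = 1 + (47 − 1)·0.187 = 1 + 8.602 = 9.602.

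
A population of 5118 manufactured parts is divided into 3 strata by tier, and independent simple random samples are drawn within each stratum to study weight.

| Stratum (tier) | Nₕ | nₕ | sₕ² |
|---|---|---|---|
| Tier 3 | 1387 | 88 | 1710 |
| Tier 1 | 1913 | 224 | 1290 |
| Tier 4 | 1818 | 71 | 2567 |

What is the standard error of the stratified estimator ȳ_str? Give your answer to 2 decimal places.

2.54

Var(ȳ_str) = Σₕ Wₕ²(1 − fₕ)sₕ²/nₕ with Wₕ = Nₕ/N, N = 5118.
Tier 3: Wₕ = 0.27100430; term = 0.27100430²·(1 − 0.06344629)·1710/88 = 1.3365909.
Tier 1: Wₕ = 0.37377882; term = 0.37377882²·(1 − 0.11709357)·1290/224 = 0.71037186.
Tier 4: Wₕ = 0.35521688; term = 0.35521688²·(1 − 0.03905391)·2567/71 = 4.3838304.
Sum = 6.4307932.
SE = √(6.4307932) = 2.54.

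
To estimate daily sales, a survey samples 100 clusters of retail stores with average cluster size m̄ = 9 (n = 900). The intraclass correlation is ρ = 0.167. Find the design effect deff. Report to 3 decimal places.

2.336

deff = 1 + (9 − 1)·0.167 = 1 + 1.336 = 2.336.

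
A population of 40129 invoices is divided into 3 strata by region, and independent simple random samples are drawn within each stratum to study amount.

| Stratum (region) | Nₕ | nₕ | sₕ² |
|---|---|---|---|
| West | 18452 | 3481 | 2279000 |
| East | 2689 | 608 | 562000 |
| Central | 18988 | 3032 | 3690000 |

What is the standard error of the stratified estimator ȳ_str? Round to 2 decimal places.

Var(ȳ_str) = Σₕ Wₕ²(1 − fₕ)sₕ²/nₕ with Wₕ = Nₕ/N, N = 40129.
West: Wₕ = 0.45981709; term = 0.45981709²·(1 − 0.18865164)·2279000/3481 = 112.30986.
East: Wₕ = 0.06700890; term = 0.06700890²·(1 − 0.22610636)·562000/608 = 3.2120252.
Central: Wₕ = 0.47317401; term = 0.47317401²·(1 − 0.15967980)·3690000/3032 = 228.97272.
Sum = 344.49461.
SE = √(344.49461) = 18.56.

18.56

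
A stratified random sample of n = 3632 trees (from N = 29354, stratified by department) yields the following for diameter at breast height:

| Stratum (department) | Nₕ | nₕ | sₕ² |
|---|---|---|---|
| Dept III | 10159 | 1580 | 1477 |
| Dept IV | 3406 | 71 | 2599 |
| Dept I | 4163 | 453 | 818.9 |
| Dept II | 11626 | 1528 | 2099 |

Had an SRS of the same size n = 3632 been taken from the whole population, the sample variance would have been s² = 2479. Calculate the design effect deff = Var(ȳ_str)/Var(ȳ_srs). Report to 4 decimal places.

1.3320

Var(ȳ_str) = Σ Wₕ²(1−fₕ)sₕ²/nₕ with Wₕ = Nₕ/29354:
  Dept III: (10159/29354)²·(1−1580/10159)·1477/1580 = 0.094553249
  Dept IV: (3406/29354)²·(1−71/3406)·2599/71 = 0.48256279
  Dept I: (4163/29354)²·(1−453/4163)·818.9/453 = 0.032402492
  Dept II: (11626/29354)²·(1−1528/11626)·2099/1528 = 0.18716308
  → Var(ȳ_str) = 0.79668161.
Var(ȳ_srs) = (1 − 3632/29354)·2479/3632 = 0.59809219.
deff = 0.79668161 / 0.59809219 = 1.3320.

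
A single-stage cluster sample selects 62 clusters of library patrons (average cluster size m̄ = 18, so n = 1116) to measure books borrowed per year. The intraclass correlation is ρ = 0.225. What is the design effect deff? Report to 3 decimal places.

deff = 1 + (18 − 1)·0.225 = 1 + 3.825 = 4.825.

4.825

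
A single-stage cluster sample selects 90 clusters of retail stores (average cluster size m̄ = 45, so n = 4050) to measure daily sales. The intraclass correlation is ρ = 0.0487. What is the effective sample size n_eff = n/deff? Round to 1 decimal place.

deff = 1 + (45 − 1)·0.0487 = 1 + 2.1428 = 3.1428.
n_eff = 4050 / 3.1428 = 1288.7.

1288.7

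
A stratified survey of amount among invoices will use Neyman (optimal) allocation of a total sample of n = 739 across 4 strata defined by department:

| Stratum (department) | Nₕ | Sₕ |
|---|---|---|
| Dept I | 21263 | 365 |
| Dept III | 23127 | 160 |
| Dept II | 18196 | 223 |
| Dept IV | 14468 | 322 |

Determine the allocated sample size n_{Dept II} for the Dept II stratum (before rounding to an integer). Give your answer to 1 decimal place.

148.6

Neyman allocation: nₕ = n·NₕSₕ / Σⱼ NⱼSⱼ.
Σ NⱼSⱼ = 21263·365 + 23127·160 + 18196·223 + 14468·322 = 2.0177719 × 10^7.
n_{Dept II} = 739·18196·223 / (2.0177719 × 10^7) = 148.6.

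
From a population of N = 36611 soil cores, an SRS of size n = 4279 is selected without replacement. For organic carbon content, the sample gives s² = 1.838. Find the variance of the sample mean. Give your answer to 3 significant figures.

3.79 × 10^-4

Under SRS without replacement, Var(ȳ) = (1 − f)·s²/n with f = n/N = 4279/36611 = 0.11687744.
Var(ȳ) = (1 − 0.11687744)·1.838/4279 = 0.88312256·4.2953961 × 10^-4 = 3.7933612 × 10^-4.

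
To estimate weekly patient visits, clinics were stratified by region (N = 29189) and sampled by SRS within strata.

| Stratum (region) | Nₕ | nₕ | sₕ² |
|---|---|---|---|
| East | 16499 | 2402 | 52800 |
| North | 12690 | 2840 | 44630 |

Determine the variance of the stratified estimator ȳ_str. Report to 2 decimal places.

8.31

Var(ȳ_str) = Σₕ Wₕ²(1 − fₕ)sₕ²/nₕ with Wₕ = Nₕ/N, N = 29189.
East: Wₕ = 0.56524718; term = 0.56524718²·(1 − 0.14558458)·52800/2402 = 6.0007676.
North: Wₕ = 0.43475282; term = 0.43475282²·(1 − 0.22379827)·44630/2840 = 2.3055151.
Sum = 8.3062827.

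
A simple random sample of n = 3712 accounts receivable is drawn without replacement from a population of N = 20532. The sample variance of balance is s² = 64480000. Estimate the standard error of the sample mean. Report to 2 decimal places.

Under SRS without replacement, Var(ȳ) = (1 − f)·s²/n with f = n/N = 3712/20532 = 0.18079096.
Var(ȳ) = (1 − 0.18079096)·64480000/3712 = 0.81920904·17370.69 = 14230.226.
SE(ȳ) = √(14230.226) = 119.29.

119.29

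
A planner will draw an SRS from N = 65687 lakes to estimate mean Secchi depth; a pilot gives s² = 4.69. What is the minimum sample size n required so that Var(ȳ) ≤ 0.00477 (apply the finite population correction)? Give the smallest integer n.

969

Without fpc, n₀ = s²/D = 4.69/0.00477 = 983.2285.
With fpc, (1 − n/N)·s²/n ≤ D requires n ≥ n₀/(1 + n₀/N) = 983.2285/(1 + 983.2285/65687) = 968.7282.
Rounding up, n = 969.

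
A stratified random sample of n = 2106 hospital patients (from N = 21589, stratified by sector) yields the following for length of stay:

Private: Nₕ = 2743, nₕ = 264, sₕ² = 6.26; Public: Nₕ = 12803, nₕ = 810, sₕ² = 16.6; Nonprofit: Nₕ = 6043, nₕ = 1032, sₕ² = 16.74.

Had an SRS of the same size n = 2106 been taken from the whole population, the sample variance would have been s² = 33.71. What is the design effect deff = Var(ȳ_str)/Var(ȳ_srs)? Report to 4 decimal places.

0.5643

Var(ȳ_str) = Σ Wₕ²(1−fₕ)sₕ²/nₕ with Wₕ = Nₕ/21589:
  Private: (2743/21589)²·(1−264/2743)·6.26/264 = 3.459455 × 10^-4
  Public: (12803/21589)²·(1−810/12803)·16.6/810 = 0.0067514584
  Nonprofit: (6043/21589)²·(1−1032/6043)·16.74/1032 = 0.0010538716
  → Var(ȳ_str) = 0.0081512755.
Var(ȳ_srs) = (1 − 2106/21589)·33.71/2106 = 0.014445204.
deff = 0.0081512755 / 0.014445204 = 0.5643.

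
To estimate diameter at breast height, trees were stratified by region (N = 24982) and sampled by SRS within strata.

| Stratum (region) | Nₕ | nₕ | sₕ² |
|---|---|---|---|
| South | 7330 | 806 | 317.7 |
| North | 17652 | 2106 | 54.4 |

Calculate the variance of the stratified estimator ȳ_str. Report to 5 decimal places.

Var(ȳ_str) = Σₕ Wₕ²(1 − fₕ)sₕ²/nₕ with Wₕ = Nₕ/N, N = 24982.
South: Wₕ = 0.29341126; term = 0.29341126²·(1 − 0.10995907)·317.7/806 = 0.030202695.
North: Wₕ = 0.70658874; term = 0.70658874²·(1 − 0.11930659)·54.4/2106 = 0.011357917.
Sum = 0.041560612.

0.04156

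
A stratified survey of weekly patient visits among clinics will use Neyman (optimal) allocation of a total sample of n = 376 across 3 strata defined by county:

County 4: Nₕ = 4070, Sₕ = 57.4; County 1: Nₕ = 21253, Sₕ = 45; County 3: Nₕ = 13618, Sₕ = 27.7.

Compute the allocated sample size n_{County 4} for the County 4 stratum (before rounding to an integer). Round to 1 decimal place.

56.0

Neyman allocation: nₕ = n·NₕSₕ / Σⱼ NⱼSⱼ.
Σ NⱼSⱼ = 4070·57.4 + 21253·45 + 13618·27.7 = 1.5672216 × 10^6.
n_{County 4} = 376·4070·57.4 / (1.5672216 × 10^6) = 56.0.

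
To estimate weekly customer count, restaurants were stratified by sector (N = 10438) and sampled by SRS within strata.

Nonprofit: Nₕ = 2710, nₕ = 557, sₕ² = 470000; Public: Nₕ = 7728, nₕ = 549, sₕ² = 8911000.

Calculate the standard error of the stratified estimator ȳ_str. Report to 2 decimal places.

Var(ȳ_str) = Σₕ Wₕ²(1 − fₕ)sₕ²/nₕ with Wₕ = Nₕ/N, N = 10438.
Nonprofit: Wₕ = 0.25962828; term = 0.25962828²·(1 − 0.20553506)·470000/557 = 45.187821.
Public: Wₕ = 0.74037172; term = 0.74037172²·(1 − 0.07104037)·8911000/549 = 8265.147.
Sum = 8310.3348.
SE = √(8310.3348) = 91.16.

91.16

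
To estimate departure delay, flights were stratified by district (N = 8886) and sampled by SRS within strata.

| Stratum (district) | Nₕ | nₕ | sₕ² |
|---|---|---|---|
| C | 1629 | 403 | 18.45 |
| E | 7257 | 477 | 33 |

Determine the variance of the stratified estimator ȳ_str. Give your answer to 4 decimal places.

0.0443

Var(ȳ_str) = Σₕ Wₕ²(1 − fₕ)sₕ²/nₕ with Wₕ = Nₕ/N, N = 8886.
C: Wₕ = 0.18332208; term = 0.18332208²·(1 − 0.24739104)·18.45/403 = 0.0011579512.
E: Wₕ = 0.81667792; term = 0.81667792²·(1 − 0.06572964)·33/477 = 0.04310918.
Sum = 0.044267131.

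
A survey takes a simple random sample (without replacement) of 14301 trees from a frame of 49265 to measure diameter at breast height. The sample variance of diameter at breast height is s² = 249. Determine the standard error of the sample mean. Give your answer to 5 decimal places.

0.11116

Under SRS without replacement, Var(ȳ) = (1 − f)·s²/n with f = n/N = 14301/49265 = 0.29028722.
Var(ȳ) = (1 − 0.29028722)·249/14301 = 0.70971278·0.01741137 = 0.012357072.
SE(ȳ) = √(0.012357072) = 0.11116.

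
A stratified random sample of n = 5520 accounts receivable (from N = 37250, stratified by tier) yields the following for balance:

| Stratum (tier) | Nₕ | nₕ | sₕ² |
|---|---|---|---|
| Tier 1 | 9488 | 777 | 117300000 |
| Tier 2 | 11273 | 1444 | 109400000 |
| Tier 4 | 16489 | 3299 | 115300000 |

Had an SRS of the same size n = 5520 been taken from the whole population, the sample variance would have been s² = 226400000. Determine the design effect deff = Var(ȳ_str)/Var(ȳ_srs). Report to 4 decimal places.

0.5874

Var(ȳ_str) = Σ Wₕ²(1−fₕ)sₕ²/nₕ with Wₕ = Nₕ/37250:
  Tier 1: (9488/37250)²·(1−777/9488)·117300000/777 = 8992.2243
  Tier 2: (11273/37250)²·(1−1444/11273)·109400000/1444 = 6049.8752
  Tier 4: (16489/37250)²·(1−3299/16489)·115300000/3299 = 5478.1454
  → Var(ȳ_str) = 20520.245.
Var(ȳ_srs) = (1 − 5520/37250)·226400000/5520 = 34936.64.
deff = 20520.245 / 34936.64 = 0.5874.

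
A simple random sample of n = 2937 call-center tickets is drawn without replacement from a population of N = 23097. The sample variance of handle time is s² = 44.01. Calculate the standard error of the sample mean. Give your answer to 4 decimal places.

0.1144

Under SRS without replacement, Var(ȳ) = (1 − f)·s²/n with f = n/N = 2937/23097 = 0.12715937.
Var(ȳ) = (1 − 0.12715937)·44.01/2937 = 0.87284063·0.014984678 = 0.013079236.
SE(ȳ) = √(0.013079236) = 0.1144.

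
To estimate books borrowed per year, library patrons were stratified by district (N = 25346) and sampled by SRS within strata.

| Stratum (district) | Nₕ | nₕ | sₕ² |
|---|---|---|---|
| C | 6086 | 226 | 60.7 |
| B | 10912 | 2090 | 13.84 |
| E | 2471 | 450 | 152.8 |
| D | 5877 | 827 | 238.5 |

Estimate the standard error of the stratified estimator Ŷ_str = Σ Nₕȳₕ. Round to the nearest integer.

4524

Var(Ŷ_str) = Σₕ Nₕ²(1 − fₕ)sₕ²/nₕ.
C: 6086²·(1 − 226/6086)·60.7/226 = 9.5787716 × 10^6.
B: 10912²·(1 − 2090/10912)·13.84/2090 = 637472.15.
E: 2471²·(1 − 450/2471)·152.8/450 = 1.6957034 × 10^6.
D: 5877²·(1 − 827/5877)·238.5/827 = 8.5591363 × 10^6.
Sum = 2.0471083 × 10^7.
SE = √(2.0471083 × 10^7) = 4524.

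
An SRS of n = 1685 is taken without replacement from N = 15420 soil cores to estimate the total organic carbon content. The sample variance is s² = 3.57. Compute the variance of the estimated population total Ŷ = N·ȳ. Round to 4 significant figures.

448700

Var(Ŷ) = N²·Var(ȳ) = N²·(1 − n/N)·s²/n.
f = 1685/15420 = 0.10927367; Var(ȳ) = 0.89072633·3.57/1685 = 0.0018871769.
Var(Ŷ) = 15420² · 0.0018871769 = 448726.13.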